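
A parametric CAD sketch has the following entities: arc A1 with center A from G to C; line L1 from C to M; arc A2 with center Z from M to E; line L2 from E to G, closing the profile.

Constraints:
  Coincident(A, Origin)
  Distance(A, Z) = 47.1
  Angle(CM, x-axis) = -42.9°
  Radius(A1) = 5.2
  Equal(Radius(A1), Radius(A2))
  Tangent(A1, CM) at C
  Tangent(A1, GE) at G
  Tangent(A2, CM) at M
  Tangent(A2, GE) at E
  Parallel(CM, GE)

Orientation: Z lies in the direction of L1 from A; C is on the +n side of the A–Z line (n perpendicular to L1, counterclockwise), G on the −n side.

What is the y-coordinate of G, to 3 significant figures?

-3.81

The slot axis is L1's direction at -42.9°, so u = (cos -42.9°, sin -42.9°) = (0.733, -0.681) and n = (−sin -42.9°, cos -42.9°) = (0.681, 0.733). A is at the origin and Z lies 47.1 along u from A, so Z = 47.1·u = (34.5, -32.1). Tangency of A1 to both parallel lines with radius 5.2 puts C and G at A ± 5.2·n: C = (3.54, 3.81), G = (-3.54, -3.81). So G.y = -3.81.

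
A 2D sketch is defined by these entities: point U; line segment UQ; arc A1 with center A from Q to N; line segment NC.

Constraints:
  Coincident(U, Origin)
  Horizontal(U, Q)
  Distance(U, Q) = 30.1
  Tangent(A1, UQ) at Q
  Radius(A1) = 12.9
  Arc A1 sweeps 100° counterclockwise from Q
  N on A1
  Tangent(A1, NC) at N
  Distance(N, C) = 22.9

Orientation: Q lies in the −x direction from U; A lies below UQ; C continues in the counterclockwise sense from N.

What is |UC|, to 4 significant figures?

54.11

On A1, Q sits at bearing 90° from A; a 100° counterclockwise sweep puts N at bearing 190°, so N = A + 12.9·(cos 190°, sin 190°) = (-42.80, -15.14). Tangency of A1 to NC means the radius AN is perpendicular to NC, so NC runs along (−sin 190°, cos 190°); with |NC| = 22.9, C = (-38.83, -37.69). Then |UC| = |C − U| = 54.11.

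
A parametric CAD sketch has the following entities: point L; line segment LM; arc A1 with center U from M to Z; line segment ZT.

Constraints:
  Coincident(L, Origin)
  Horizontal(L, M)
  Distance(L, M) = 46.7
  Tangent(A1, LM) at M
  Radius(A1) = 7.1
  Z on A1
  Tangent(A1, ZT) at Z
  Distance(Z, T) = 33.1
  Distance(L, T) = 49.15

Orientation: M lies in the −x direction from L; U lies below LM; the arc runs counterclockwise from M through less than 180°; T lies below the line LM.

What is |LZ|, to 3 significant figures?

53.5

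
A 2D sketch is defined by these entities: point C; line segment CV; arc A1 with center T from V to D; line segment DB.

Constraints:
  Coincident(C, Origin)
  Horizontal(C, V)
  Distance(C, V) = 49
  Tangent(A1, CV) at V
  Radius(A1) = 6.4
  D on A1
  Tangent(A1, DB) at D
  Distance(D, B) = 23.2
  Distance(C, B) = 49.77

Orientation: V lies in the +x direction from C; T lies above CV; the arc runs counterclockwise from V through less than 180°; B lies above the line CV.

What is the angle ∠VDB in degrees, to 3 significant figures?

117°

Checks: |CV| = 49.00 ✓; |TD| = 6.400 ✓; ∠(TD, DB) = 90.00° ✓; |DB| = 23.20 ✓; |CB| = 49.77 ✓.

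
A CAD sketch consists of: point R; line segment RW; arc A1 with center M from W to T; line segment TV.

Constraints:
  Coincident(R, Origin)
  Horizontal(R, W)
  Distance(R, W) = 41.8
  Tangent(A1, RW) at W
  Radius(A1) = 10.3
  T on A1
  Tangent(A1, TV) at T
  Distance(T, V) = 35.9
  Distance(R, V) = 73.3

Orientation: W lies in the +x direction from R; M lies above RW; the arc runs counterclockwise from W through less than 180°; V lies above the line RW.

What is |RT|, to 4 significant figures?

52.54

R is at the origin; R and W share the same y with |RW| = 41.8 and W on the +x side, so W = (41.80, 0.000). Tangency of A1 to RW means the radius MW is perpendicular to RW, so M = W + (0, 10.3) = (41.80, 10.30). Since MT ⟂ TV (tangency), |MV| = √(10.3² + 35.9²) = 37.35 regardless of where T sits on A1. So V lies on both circle(R, 73.3) and circle(M, 37.35); the above-RW intersection is V = (59.05, 43.42). T is the foot of the tangent from V: T = (51.89, 8.246).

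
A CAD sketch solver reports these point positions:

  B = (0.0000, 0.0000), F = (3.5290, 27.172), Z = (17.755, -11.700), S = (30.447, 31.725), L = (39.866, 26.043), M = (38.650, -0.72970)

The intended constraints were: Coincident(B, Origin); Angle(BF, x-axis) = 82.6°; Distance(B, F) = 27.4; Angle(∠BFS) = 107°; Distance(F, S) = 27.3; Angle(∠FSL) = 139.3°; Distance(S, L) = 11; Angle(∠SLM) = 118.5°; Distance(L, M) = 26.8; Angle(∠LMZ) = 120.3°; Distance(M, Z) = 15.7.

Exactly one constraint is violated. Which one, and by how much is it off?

Distance(M, Z) = 15.7 — off by 7.90.

B = (0.00, 0.00) ✓; BF at 82.60° ✓; |BF| = 27.40 ✓; ∠BFS = 107.0° ✓; |FS| = 27.30 ✓; ∠FSL = 139.3° ✓; |SL| = 11.00 ✓; ∠SLM = 118.5° ✓; |LM| = 26.80 ✓; ∠LMZ = 120.3° ✓; |MZ| = 23.60 ✗.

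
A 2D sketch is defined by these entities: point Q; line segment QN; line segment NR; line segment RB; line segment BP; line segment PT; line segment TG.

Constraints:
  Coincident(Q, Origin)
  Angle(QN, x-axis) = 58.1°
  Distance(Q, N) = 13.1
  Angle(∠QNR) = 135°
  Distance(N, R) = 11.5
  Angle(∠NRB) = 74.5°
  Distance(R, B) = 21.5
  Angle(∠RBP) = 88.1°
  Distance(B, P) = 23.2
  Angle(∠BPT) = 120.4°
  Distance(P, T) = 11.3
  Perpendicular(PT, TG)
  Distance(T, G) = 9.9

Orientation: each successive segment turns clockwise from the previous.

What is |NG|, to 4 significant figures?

9.296

Q is at the origin; QN runs at 58.1° with length 13.1, so N = (6.923, 11.12). ∠QNR = 135.0° gives NR at 13.10° from the x-axis; with |NR| = 11.5, R = (18.12, 13.73). ∠NRB = 74.5° gives RB at -92.40° from the x-axis; with |RB| = 21.5, B = (17.22, -7.753). ∠RBP = 88.1° gives BP at 175.7° from the x-axis; with |BP| = 23.2, P = (-5.912, -6.014). ∠BPT = 120.4° gives PT at 116.1° from the x-axis; with |PT| = 11.3, T = (-10.88, 4.134). PT is perpendicular to TG, so TG runs at 26.10°; with |TG| = 9.9, G = (-1.993, 8.489). Then |NG| = |G − N| = 9.296.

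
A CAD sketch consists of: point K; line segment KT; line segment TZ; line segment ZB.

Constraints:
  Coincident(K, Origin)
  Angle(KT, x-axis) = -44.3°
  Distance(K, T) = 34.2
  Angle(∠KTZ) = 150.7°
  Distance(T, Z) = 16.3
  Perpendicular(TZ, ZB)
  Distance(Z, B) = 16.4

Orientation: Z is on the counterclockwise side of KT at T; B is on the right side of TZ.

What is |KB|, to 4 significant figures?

56.79

∠KTZ = 150.7°, so TZ runs at -44.3° + (180° − 150.7°) = -15.00° from the x-axis; with |TZ| = 16.3, Z = T + 16.3·(cos -15.00°, sin -15.00°) = (40.22, -28.10). The perpendicularity gives ZB at right angles to TZ; with |ZB| = 16.4 on the right of TZ, B = Z + 16.4·(-0.2588, -0.9659) = (35.98, -43.95). Then |KB| = |B − K| = 56.79.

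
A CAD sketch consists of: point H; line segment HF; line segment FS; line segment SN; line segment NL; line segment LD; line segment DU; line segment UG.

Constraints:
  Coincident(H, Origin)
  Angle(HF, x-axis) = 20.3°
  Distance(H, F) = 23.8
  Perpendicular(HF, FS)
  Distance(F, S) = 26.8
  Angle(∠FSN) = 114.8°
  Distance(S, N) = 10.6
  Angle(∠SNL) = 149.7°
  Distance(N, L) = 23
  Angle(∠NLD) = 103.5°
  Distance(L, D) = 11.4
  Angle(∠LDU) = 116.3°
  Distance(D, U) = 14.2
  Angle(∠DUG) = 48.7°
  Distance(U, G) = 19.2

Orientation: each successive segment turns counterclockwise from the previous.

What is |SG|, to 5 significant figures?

24.794

H is at the origin; HF runs at 20.3° with length 23.8, so F = (22.322, 8.2571). The perpendicularity gives FS at right angles to HF, so FS runs at 110.30°; with |FS| = 26.8, S = (13.024, 33.392). ∠FSN = 114.8° gives SN at 175.50° from the x-axis; with |SN| = 10.6, N = (2.4566, 34.224). ∠SNL = 149.7° gives NL at -154.20° from the x-axis; with |NL| = 23.0, L = (-18.251, 24.214). ∠NLD = 103.5° gives LD at -77.700° from the x-axis; with |LD| = 11.4, D = (-15.822, 13.076). ∠LDU = 116.3° gives DU at -14.000° from the x-axis; with |DU| = 14.2, U = (-2.0440, 9.6402). ∠DUG = 48.7° gives UG at 117.30° from the x-axis; with |UG| = 19.2, G = (-10.850, 26.702). Then |SG| = |G − S| = 24.794.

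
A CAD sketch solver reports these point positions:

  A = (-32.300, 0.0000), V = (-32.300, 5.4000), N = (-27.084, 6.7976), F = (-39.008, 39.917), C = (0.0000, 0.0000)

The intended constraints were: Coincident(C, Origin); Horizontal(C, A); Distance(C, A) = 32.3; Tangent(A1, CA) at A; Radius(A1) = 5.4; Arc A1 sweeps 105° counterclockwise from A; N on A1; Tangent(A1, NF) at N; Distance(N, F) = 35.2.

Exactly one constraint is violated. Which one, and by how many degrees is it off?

Tangent(A1, NF) at N — off by 4.80°.

C = (0.00, 0.00) ✓; C.y = 0.00, A.y = 0.00 ✓; |CA| = 32.30 ✓; ∠(VA, AC) = 90.00° ✓; |VA| = 5.400 ✓; bearing(V→N) − bearing(V→A) = 105.0° ✓; |VN| = 5.400 ✓; ∠(VN, NF) = 85.20° ✗; |NF| = 35.20 ✓.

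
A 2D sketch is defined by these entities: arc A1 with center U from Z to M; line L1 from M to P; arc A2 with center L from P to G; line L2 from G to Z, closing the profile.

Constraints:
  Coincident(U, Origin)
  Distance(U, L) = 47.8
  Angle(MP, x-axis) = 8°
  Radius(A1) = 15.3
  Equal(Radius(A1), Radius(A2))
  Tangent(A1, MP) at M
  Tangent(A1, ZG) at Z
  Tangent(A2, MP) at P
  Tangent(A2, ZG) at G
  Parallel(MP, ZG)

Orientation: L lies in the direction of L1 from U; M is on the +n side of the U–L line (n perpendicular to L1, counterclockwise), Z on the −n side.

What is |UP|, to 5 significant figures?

50.189

The slot axis is L1's direction at 8.0°, so u = (cos 8.0°, sin 8.0°) = (0.99027, 0.13917) and n = (−sin 8.0°, cos 8.0°) = (-0.13917, 0.99027). U is at the origin and L lies 47.8 along u from U, so L = 47.8·u = (47.335, 6.6525). Tangency of A1 to both parallel lines with radius 15.3 puts M and Z at U ± 15.3·n: M = (-2.1293, 15.151), Z = (2.1293, -15.151). Equal radii place P and G the same way about L: P = L + 15.3·n = (45.205, 21.804), G = L − 15.3·n = (49.464, -8.4986). Then |UP| = |P − U| = 50.189.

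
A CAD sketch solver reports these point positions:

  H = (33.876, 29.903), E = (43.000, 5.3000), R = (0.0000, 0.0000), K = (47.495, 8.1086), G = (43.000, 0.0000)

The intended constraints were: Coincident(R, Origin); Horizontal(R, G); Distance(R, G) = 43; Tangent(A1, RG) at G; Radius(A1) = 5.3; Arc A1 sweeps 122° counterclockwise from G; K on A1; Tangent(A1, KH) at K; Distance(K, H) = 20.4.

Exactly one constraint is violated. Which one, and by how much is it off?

Distance(K, H) = 20.4 — off by 5.30.

R = (0.00, 0.00) ✓; R.y = 0.00, G.y = 0.00 ✓; |RG| = 43.00 ✓; ∠(EG, GR) = 90.00° ✓; |EG| = 5.300 ✓; bearing(E→K) − bearing(E→G) = 122.0° ✓; |EK| = 5.300 ✓; ∠(EK, KH) = 90.00° ✓; |KH| = 25.70 ✗.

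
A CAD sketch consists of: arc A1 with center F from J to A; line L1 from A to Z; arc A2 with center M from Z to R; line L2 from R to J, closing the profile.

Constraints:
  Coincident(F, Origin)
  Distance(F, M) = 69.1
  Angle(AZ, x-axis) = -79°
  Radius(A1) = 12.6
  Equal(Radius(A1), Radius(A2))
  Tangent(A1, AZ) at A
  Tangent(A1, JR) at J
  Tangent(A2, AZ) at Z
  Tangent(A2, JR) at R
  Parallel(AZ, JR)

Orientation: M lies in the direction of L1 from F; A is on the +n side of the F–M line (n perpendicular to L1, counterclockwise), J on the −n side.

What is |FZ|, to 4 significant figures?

70.24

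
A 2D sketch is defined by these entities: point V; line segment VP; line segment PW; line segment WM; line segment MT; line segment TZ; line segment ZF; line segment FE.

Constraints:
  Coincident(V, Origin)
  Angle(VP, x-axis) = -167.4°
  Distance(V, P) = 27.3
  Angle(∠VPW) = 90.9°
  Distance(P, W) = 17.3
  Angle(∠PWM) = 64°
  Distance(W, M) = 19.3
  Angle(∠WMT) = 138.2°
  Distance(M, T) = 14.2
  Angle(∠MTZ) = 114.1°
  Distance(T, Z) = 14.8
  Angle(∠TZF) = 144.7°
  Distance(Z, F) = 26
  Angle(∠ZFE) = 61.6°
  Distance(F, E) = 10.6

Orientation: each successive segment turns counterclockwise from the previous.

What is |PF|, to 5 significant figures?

23.847

V is at the origin; VP runs at -167.4° with length 27.3, so P = (-26.643, -5.9553). ∠VPW = 90.9° gives PW at -78.300° from the x-axis; with |PW| = 17.3, W = (-23.134, -22.896). ∠PWM = 64.0° gives WM at 37.700° from the x-axis; with |WM| = 19.3, M = (-7.8637, -11.093). ∠WMT = 138.2° gives MT at 79.500° from the x-axis; with |MT| = 14.2, T = (-5.2759, 2.8688). ∠MTZ = 114.1° gives TZ at 145.40° from the x-axis; with |TZ| = 14.8, Z = (-17.458, 11.273). ∠TZF = 144.7° gives ZF at -179.30° from the x-axis; with |ZF| = 26.0, F = (-43.456, 10.955). Then |PF| = |F − P| = 23.847.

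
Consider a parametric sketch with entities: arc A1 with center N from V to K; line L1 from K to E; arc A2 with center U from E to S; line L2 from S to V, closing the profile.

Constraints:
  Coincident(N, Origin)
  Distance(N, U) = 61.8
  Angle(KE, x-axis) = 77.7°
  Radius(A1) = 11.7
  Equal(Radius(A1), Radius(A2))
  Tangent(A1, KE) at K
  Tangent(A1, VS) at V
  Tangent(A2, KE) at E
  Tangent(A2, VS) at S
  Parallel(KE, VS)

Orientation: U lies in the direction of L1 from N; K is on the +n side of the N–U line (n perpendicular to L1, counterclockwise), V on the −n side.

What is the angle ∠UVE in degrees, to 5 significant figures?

10.018°

The slot axis is L1's direction at 77.7°, so u = (cos 77.7°, sin 77.7°) = (0.21303, 0.97705) and n = (−sin 77.7°, cos 77.7°) = (-0.97705, 0.21303). N is at the origin and U lies 61.8 along u from N, so U = 61.8·u = (13.165, 60.381). Tangency of A1 to both parallel lines with radius 11.7 puts K and V at N ± 11.7·n: K = (-11.431, 2.4925), V = (11.431, -2.4925). Equal radii place E and S the same way about U: E = U + 11.7·n = (1.7338, 62.874), S = U − 11.7·n = (24.597, 57.889). Then cos ∠UVE = VU·VE / (|VU||VE|), giving 10.018°.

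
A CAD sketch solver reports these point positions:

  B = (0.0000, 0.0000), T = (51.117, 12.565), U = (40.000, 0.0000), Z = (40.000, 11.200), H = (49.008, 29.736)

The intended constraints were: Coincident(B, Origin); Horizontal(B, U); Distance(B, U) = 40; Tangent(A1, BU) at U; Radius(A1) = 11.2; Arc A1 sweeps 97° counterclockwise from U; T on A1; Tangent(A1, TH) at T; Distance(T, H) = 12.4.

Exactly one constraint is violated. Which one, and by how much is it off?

Distance(T, H) = 12.4 — off by 4.90.

B = (0.00, 0.00) ✓; B.y = 0.00, U.y = 0.00 ✓; |BU| = 40.00 ✓; ∠(ZU, UB) = 90.00° ✓; |ZU| = 11.20 ✓; bearing(Z→T) − bearing(Z→U) = 97.00° ✓; |ZT| = 11.20 ✓; ∠(ZT, TH) = 90.00° ✓; |TH| = 17.30 ✗.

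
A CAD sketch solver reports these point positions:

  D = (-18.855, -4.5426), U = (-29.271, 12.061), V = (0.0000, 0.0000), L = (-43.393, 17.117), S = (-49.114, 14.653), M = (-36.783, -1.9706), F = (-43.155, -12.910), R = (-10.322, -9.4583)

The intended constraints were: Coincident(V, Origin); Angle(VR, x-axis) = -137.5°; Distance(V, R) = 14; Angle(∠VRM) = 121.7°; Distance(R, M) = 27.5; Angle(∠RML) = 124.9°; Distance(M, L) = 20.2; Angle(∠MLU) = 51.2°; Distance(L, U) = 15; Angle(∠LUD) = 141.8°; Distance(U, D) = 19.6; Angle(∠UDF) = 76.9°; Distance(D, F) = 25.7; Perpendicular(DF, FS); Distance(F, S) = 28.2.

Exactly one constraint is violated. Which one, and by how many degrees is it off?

Perpendicular(DF, FS) — off by 6.80°.

V = (0.00, 0.00) ✓; VR at -137.5° ✓; |VR| = 14.00 ✓; ∠VRM = 121.7° ✓; |RM| = 27.50 ✓; ∠RML = 124.9° ✓; |ML| = 20.20 ✓; ∠MLU = 51.20° ✓; |LU| = 15.00 ✓; ∠LUD = 141.8° ✓; |UD| = 19.60 ✓; ∠UDF = 76.90° ✓; |DF| = 25.70 ✓; ∠(DF, FS) = 96.80° ✗; |FS| = 28.20 ✓.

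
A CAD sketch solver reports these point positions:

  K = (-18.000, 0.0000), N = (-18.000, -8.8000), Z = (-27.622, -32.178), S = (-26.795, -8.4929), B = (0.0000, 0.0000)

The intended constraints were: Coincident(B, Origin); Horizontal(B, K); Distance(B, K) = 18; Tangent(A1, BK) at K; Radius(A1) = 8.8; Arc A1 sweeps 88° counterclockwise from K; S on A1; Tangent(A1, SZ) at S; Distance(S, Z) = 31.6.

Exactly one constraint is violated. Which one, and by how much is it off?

Distance(S, Z) = 31.6 — off by 7.90.

B = (0.00, 0.00) ✓; B.y = 0.00, K.y = 0.00 ✓; |BK| = 18.00 ✓; ∠(NK, KB) = 90.00° ✓; |NK| = 8.800 ✓; bearing(N→S) − bearing(N→K) = 88.00° ✓; |NS| = 8.800 ✓; ∠(NS, SZ) = 90.00° ✓; |SZ| = 23.70 ✗.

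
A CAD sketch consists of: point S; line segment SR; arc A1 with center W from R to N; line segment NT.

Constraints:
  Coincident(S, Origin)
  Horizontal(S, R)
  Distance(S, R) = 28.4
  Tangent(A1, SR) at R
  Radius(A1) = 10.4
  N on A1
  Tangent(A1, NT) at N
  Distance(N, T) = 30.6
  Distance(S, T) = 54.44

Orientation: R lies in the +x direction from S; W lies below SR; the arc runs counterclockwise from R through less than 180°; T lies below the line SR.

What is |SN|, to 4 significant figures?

24.82

S is at the origin; S and R share the same y with |SR| = 28.4 and R on the +x side, so R = (28.40, 0.000). Since A1 is tangent to SR there, WR ⟂ SR, so W = R + (0, -10.4) = (28.40, -10.40). Since WN ⟂ NT (tangency), |WT| = √(10.4² + 30.6²) = 32.32 regardless of where N sits on A1. So T lies on both circle(S, 54.44) and circle(W, 32.32); the below-SR intersection is T = (34.46, -42.15). N is the foot of the tangent from T: N = (19.36, -15.53).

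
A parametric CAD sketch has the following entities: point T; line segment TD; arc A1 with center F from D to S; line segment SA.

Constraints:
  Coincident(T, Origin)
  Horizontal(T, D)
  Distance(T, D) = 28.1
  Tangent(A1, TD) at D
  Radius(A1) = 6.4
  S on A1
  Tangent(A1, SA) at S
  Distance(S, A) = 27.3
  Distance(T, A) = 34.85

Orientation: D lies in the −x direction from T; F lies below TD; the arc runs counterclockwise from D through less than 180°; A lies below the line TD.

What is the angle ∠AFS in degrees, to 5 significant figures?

76.806°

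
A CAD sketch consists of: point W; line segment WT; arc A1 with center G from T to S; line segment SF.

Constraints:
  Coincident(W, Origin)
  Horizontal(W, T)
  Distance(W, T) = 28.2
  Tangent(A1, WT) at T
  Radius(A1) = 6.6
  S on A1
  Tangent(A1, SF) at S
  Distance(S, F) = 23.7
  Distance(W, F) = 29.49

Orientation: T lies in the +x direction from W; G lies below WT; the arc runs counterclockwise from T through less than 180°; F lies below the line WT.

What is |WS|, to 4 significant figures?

22.45

Checks: |GS| = 6.600 ✓; ∠(GS, SF) = 90.00° ✓; |SF| = 23.70 ✓; |WF| = 29.49 ✓.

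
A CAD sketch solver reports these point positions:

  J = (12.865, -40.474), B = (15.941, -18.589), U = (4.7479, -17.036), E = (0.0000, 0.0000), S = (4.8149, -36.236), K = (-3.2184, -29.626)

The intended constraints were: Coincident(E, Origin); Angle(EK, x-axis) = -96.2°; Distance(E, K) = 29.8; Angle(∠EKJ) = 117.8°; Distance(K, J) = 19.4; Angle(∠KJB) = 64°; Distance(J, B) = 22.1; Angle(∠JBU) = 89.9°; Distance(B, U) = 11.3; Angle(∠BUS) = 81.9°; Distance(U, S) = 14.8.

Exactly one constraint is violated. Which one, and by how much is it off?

Distance(U, S) = 14.8 — off by 4.40.

E = (0.00, 0.00) ✓; EK at -96.20° ✓; |EK| = 29.80 ✓; ∠EKJ = 117.8° ✓; |KJ| = 19.40 ✓; ∠KJB = 64.00° ✓; |JB| = 22.10 ✓; ∠JBU = 89.90° ✓; |BU| = 11.30 ✓; ∠BUS = 81.90° ✓; |US| = 19.20 ✗.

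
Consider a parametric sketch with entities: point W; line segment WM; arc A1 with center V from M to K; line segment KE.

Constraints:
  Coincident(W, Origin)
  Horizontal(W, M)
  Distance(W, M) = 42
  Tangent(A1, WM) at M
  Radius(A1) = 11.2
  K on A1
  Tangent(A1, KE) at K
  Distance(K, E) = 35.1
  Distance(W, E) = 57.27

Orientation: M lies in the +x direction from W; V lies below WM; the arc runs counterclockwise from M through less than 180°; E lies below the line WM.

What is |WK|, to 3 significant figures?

33.0

Checks: |VK| = 11.20 ✓; ∠(VK, KE) = 90.00° ✓; |KE| = 35.10 ✓; |WE| = 57.27 ✓.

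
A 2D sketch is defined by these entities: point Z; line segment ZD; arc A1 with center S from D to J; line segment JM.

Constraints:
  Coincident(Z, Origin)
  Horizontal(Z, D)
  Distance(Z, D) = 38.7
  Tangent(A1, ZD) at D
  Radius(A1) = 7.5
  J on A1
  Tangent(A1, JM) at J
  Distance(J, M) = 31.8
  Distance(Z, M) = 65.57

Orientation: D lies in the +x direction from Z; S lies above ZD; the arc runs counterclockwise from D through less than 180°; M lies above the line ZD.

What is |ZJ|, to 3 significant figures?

46.2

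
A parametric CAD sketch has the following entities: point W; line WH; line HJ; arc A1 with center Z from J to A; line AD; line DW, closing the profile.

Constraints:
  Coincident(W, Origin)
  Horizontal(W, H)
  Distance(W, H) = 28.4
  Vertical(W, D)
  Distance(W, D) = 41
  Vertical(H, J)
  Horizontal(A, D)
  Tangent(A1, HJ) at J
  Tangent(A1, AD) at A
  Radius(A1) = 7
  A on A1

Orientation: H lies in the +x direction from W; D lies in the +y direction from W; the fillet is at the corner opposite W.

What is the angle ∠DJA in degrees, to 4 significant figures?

31.15°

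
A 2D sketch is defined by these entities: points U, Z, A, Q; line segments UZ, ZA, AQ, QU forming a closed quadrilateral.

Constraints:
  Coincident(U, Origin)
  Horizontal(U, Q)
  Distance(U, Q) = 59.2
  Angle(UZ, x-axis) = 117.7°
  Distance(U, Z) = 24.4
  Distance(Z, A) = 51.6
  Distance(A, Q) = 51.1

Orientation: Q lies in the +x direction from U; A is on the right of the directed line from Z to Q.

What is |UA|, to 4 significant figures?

27.22

Checks: UZ at 117.7° ✓; |ZA| = 51.60 ✓; |AQ| = 51.10 ✓.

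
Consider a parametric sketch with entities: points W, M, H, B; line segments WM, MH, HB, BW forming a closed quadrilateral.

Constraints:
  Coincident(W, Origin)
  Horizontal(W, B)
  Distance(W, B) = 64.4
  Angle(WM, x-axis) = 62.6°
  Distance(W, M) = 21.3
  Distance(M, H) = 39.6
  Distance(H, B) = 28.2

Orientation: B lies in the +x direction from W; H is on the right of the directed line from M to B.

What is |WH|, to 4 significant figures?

38.83

Checks: W.y = 0.00, B.y = 0.00 ✓; |MH| = 39.60 ✓; |HB| = 28.20 ✓.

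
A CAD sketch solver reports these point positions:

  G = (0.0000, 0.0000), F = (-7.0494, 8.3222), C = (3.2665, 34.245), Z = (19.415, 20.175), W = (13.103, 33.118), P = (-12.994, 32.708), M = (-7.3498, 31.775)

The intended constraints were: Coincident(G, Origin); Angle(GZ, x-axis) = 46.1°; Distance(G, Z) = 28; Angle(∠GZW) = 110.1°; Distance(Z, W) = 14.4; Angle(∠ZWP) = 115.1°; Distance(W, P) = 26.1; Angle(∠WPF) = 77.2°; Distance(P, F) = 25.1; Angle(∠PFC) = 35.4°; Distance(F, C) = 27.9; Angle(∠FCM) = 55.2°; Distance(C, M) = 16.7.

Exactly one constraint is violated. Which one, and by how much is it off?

Distance(C, M) = 16.7 — off by 5.80.

G = (0.00, 0.00) ✓; GZ at 46.10° ✓; |GZ| = 28.00 ✓; ∠GZW = 110.1° ✓; |ZW| = 14.40 ✓; ∠ZWP = 115.1° ✓; |WP| = 26.10 ✓; ∠WPF = 77.20° ✓; |PF| = 25.10 ✓; ∠PFC = 35.40° ✓; |FC| = 27.90 ✓; ∠FCM = 55.20° ✓; |CM| = 10.90 ✗.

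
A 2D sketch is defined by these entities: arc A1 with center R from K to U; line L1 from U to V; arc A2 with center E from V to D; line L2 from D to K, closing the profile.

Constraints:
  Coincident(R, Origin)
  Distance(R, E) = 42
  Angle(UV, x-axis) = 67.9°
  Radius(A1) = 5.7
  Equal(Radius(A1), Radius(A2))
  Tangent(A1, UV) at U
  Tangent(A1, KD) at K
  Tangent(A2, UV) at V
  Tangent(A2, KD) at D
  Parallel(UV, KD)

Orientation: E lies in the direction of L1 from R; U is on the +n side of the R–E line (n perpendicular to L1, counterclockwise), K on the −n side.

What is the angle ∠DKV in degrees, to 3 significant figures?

15.2°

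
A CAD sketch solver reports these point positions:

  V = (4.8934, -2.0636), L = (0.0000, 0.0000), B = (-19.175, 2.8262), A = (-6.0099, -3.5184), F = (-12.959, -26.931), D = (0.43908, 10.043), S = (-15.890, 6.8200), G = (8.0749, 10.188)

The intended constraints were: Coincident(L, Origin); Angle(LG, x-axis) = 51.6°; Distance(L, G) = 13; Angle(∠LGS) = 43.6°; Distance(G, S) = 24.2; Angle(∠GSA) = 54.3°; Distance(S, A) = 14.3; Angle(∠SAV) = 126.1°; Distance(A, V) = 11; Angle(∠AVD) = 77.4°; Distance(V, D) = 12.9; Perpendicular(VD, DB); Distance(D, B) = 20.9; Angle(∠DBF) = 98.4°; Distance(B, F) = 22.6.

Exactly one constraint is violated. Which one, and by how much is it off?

Distance(B, F) = 22.6 — off by 7.80.

L = (0.00, 0.00) ✓; LG at 51.60° ✓; |LG| = 13.00 ✓; ∠LGS = 43.60° ✓; |GS| = 24.20 ✓; ∠GSA = 54.30° ✓; |SA| = 14.30 ✓; ∠SAV = 126.1° ✓; |AV| = 11.00 ✓; ∠AVD = 77.40° ✓; |VD| = 12.90 ✓; ∠(VD, DB) = 90.00° ✓; |DB| = 20.90 ✓; ∠DBF = 98.40° ✓; |BF| = 30.40 ✗.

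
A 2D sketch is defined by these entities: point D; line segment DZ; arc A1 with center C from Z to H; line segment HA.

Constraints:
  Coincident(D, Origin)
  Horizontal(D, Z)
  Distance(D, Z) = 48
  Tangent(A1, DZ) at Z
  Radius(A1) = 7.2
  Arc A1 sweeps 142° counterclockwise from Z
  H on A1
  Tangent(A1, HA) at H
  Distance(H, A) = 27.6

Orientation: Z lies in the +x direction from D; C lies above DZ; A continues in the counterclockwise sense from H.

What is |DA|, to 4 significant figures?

42.82

D is at the origin; D and Z share the same y with |DZ| = 48.0 and Z on the +x side, so Z = (48.00, 0.000). Tangency of A1 to DZ means the radius CZ is perpendicular to DZ, so C = Z + (0, 7.2) = (48.00, 7.200). On A1, Z sits at bearing -90° from C; a 142° counterclockwise sweep puts H at bearing 52°, so H = C + 7.2·(cos 52°, sin 52°) = (52.43, 12.87). Tangency of A1 to HA means the radius CH is perpendicular to HA, so HA runs along (−sin 52°, cos 52°); with |HA| = 27.6, A = (30.68, 29.87). Then |DA| = |A − D| = 42.82.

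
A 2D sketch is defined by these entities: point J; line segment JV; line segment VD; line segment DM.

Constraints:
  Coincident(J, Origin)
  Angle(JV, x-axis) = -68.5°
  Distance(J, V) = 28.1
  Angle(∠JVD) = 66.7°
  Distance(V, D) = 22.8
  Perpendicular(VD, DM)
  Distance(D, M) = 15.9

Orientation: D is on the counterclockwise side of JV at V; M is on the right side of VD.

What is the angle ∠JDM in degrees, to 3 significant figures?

156°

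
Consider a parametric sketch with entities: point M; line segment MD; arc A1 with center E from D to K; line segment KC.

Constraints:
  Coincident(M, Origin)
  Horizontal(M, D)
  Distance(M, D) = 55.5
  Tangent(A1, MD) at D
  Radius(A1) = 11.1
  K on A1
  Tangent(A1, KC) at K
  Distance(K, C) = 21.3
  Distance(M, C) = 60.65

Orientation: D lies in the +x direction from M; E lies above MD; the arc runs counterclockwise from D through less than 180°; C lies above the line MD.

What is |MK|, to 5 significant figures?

66.471

M is at the origin; M and D share the same y with |MD| = 55.5 and D on the +x side, so D = (55.500, 0.0000). Since A1 is tangent to MD there, ED ⟂ MD, so E = D + (0, 11.1) = (55.500, 11.100). Since EK ⟂ KC (tangency), |EC| = √(11.1² + 21.3²) = 24.019 regardless of where K sits on A1. So C lies on both circle(M, 60.65) and circle(E, 24.019); the above-MD intersection is C = (49.910, 34.459). K is the foot of the tangent from C: K = (63.879, 18.380).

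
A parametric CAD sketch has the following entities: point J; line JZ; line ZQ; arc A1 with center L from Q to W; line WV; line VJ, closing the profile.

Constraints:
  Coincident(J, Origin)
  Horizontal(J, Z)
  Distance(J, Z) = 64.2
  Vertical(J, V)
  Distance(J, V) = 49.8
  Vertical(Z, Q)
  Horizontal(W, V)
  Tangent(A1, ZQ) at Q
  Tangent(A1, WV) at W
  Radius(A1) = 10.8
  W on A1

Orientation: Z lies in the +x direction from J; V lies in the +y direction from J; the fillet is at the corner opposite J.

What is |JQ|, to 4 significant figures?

75.12

The virtual corner opposite J is at (64.20, 49.80). Tangency of A1 to ZQ means the radius LQ is perpendicular to ZQ and since A1 is tangent to WV there, LW ⟂ WV, with radius 10.8, so the center L sits 10.8 in from both sides at L = (53.40, 39.00). That places the tangent points at Q = (64.20, 39.00) on ZQ and W = (53.40, 49.80) on WV. Then |JQ| = |Q − J| = 75.12.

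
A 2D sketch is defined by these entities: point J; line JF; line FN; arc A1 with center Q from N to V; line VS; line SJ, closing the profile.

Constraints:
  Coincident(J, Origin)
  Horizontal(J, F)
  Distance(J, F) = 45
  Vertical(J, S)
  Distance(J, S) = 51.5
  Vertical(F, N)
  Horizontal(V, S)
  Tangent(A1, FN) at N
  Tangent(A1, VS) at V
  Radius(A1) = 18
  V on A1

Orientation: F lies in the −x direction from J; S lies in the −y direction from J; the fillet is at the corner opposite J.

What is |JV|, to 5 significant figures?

58.149

The virtual corner opposite J is at (-45.000, -51.500). Since A1 is tangent to FN there, QN ⟂ FN and A1 meets VS tangentially, so QV is at right angles to VS, with radius 18.0, so the center Q sits 18.0 in from both sides at Q = (-27.000, -33.500). That places the tangent points at N = (-45.000, -33.500) on FN and V = (-27.000, -51.500) on VS. Then |JV| = |V − J| = 58.149.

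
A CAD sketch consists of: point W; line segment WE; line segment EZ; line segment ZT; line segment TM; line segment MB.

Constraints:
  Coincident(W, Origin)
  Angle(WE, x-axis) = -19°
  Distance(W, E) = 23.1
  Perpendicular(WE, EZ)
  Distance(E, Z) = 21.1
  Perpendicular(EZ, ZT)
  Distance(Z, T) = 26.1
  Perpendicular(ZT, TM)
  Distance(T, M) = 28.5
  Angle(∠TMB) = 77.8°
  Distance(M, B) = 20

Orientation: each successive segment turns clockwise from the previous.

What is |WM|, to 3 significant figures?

7.98

W is at the origin; WE runs at -19.0° with length 23.1, so E = (21.8, -7.52). The perpendicularity gives EZ at right angles to WE, so EZ runs at -109°; with |EZ| = 21.1, Z = (15.0, -27.5). The perpendicularity gives ZT at right angles to EZ, so ZT runs at 161°; with |ZT| = 26.1, T = (-9.71, -19.0). The perpendicularity gives TM at right angles to ZT, so TM runs at 71.0°; with |TM| = 28.5, M = (-0.427, 7.97). Then |WM| = |M − W| = 7.98.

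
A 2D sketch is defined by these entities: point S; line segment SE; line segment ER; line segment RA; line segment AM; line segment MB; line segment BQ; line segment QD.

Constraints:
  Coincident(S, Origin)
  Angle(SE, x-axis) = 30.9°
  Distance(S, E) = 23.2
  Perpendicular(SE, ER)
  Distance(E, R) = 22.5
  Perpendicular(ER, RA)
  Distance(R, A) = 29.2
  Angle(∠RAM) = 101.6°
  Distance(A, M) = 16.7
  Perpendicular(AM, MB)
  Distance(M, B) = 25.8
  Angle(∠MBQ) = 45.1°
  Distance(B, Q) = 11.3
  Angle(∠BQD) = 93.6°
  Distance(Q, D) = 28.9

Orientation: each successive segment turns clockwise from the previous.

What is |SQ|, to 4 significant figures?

14.23

S is at the origin; SE runs at 30.9° with length 23.2, so E = (19.91, 11.91). The perpendicularity gives ER at right angles to SE, so ER runs at -59.10°; with |ER| = 22.5, R = (31.46, -7.392). ER ⟂ RA, so RA runs at -149.1°; with |RA| = 29.2, A = (6.406, -22.39). ∠RAM = 101.6° gives AM at 132.5° from the x-axis; with |AM| = 16.7, M = (-4.876, -10.08). AM is perpendicular to MB, so MB runs at 42.50°; with |MB| = 25.8, B = (14.15, 7.355). ∠MBQ = 45.1° gives BQ at -92.40° from the x-axis; with |BQ| = 11.3, Q = (13.67, -3.935). Then |SQ| = |Q − S| = 14.23.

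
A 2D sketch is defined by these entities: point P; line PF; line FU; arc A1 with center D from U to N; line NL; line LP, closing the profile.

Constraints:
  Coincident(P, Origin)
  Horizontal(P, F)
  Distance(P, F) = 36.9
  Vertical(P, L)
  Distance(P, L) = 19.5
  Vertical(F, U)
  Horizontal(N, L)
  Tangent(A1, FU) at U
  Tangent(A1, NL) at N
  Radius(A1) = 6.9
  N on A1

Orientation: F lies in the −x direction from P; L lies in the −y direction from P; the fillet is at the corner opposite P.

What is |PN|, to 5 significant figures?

35.781

The virtual corner opposite P is at (-36.900, -19.500). Tangency of A1 to FU means the radius DU is perpendicular to FU and tangency of A1 to NL means the radius DN is perpendicular to NL, with radius 6.9, so the center D sits 6.9 in from both sides at D = (-30.000, -12.600). That places the tangent points at U = (-36.900, -12.600) on FU and N = (-30.000, -19.500) on NL. Then |PN| = |N − P| = 35.781.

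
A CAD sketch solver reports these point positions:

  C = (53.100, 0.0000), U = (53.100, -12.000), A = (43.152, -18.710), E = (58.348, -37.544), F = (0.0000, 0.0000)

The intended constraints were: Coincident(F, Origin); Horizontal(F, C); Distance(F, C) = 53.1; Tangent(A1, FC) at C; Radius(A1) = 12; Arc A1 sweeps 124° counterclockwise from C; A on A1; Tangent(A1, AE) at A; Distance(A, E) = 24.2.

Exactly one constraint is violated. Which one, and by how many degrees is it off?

Tangent(A1, AE) at A — off by 4.90°.

F = (0.00, 0.00) ✓; F.y = 0.00, C.y = 0.00 ✓; |FC| = 53.10 ✓; ∠(UC, CF) = 90.00° ✓; |UC| = 12.00 ✓; bearing(U→A) − bearing(U→C) = 124.0° ✓; |UA| = 12.00 ✓; ∠(UA, AE) = 85.10° ✗; |AE| = 24.20 ✓.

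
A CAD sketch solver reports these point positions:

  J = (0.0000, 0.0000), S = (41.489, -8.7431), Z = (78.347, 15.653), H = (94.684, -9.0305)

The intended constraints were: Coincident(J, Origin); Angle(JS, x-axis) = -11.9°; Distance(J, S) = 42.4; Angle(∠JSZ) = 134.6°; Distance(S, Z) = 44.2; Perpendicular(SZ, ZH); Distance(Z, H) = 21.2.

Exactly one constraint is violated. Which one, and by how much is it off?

Distance(Z, H) = 21.2 — off by 8.40.

J = (0.00, 0.00) ✓; JS at -11.90° ✓; |JS| = 42.40 ✓; ∠JSZ = 134.6° ✓; |SZ| = 44.20 ✓; ∠(SZ, ZH) = 90.00° ✓; |ZH| = 29.60 ✗.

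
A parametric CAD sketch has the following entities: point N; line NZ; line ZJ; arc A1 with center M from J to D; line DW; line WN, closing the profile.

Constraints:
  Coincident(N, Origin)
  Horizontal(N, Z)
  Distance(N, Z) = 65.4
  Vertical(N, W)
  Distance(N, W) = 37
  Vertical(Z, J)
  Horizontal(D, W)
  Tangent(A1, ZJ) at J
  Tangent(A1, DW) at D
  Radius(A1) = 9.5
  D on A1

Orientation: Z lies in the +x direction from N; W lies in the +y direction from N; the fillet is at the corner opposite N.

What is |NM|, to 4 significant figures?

62.30

N is at the origin; N and Z share the same y with |NZ| = 65.4 and Z on the +x side, so Z = (65.40, 0.000). N and W share the same x with |NW| = 37.0 and W on the +y side, so W = (0.000, 37.00). The virtual corner opposite N is at (65.40, 37.00). Tangency of A1 to ZJ means the radius MJ is perpendicular to ZJ and since A1 is tangent to DW there, MD ⟂ DW, with radius 9.5, so the center M sits 9.5 in from both sides at M = (55.90, 27.50). Then |NM| = |M − N| = 62.30.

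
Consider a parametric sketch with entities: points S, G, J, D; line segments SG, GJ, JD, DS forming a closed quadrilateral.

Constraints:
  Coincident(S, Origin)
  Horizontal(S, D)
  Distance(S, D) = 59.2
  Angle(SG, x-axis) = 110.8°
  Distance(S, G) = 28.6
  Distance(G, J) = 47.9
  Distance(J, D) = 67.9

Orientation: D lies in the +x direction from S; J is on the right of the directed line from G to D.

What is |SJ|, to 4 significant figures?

21.61

S is at the origin; SD is horizontal with |SD| = 59.2 and D in +x, so D = (59.2, 0). SG runs at 110.8° with |SG| = 28.6, so G = (-10.16, 26.74). J is determined by |GJ| = 47.9 and |JD| = 67.9 together: it lies at the intersection of circle(G, 47.9) and circle(D, 67.9). With |GD| = 74.33, the foot of the radical line on GD is 21.59 from G and the perpendicular offset is √(47.9² − 21.59²) = 42.76. Taking the right-of-GD solution: J = (-5.395, -20.93).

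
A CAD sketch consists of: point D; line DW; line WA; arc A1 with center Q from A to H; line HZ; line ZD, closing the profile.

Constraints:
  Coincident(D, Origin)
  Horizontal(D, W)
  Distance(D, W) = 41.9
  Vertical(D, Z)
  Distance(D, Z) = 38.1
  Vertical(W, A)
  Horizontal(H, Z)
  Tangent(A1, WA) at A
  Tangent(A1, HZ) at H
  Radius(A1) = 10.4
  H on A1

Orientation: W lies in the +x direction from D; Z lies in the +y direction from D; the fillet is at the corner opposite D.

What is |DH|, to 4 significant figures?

49.44

D is at the origin; DW is horizontal with |DW| = 41.9 and W on the +x side, so W = (41.90, 0.000). D and Z share the same x with |DZ| = 38.1 and Z on the +y side, so Z = (0.000, 38.10). The virtual corner opposite D is at (41.90, 38.10). Tangency of A1 to WA means the radius QA is perpendicular to WA and A1 meets HZ tangentially, so QH is at right angles to HZ, with radius 10.4, so the center Q sits 10.4 in from both sides at Q = (31.50, 27.70). That places the tangent points at A = (41.90, 27.70) on WA and H = (31.50, 38.10) on HZ. Then |DH| = |H − D| = 49.44.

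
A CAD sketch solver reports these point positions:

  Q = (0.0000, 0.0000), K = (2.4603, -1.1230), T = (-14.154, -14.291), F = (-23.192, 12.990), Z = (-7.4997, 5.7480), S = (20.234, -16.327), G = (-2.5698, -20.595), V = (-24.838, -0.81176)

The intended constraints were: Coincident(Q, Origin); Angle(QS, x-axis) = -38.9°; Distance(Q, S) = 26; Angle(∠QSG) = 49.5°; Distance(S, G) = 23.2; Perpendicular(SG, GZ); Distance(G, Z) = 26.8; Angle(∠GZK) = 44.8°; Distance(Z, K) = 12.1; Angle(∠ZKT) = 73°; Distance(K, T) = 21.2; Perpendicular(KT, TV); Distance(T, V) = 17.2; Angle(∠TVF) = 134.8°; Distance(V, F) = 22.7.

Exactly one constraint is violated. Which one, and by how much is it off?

Distance(V, F) = 22.7 — off by 8.80.

Q = (0.00, 0.00) ✓; QS at -38.90° ✓; |QS| = 26.00 ✓; ∠QSG = 49.50° ✓; |SG| = 23.20 ✓; ∠(SG, GZ) = 90.00° ✓; |GZ| = 26.80 ✓; ∠GZK = 44.80° ✓; |ZK| = 12.10 ✓; ∠ZKT = 73.00° ✓; |KT| = 21.20 ✓; ∠(KT, TV) = 90.00° ✓; |TV| = 17.20 ✓; ∠TVF = 134.8° ✓; |VF| = 13.90 ✗.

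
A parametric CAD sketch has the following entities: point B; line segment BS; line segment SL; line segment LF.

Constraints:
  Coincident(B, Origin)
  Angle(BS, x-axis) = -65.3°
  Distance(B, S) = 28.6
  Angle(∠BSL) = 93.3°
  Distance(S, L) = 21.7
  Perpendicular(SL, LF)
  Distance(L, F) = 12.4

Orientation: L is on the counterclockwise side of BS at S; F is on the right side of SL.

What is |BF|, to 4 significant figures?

47.14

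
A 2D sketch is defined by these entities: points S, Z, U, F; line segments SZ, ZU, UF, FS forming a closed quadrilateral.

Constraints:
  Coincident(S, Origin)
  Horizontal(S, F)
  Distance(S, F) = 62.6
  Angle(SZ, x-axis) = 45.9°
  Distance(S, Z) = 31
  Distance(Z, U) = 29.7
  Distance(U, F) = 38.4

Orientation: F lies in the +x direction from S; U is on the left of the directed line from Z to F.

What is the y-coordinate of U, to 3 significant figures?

35.6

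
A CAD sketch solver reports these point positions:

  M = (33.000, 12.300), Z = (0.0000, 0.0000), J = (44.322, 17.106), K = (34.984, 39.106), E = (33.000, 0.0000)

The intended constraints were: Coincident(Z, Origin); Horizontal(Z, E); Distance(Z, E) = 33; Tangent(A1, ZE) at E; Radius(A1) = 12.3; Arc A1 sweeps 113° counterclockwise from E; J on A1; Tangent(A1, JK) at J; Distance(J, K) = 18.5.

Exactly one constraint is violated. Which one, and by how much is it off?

Distance(J, K) = 18.5 — off by 5.40.

Z = (0.00, 0.00) ✓; Z.y = 0.00, E.y = 0.00 ✓; |ZE| = 33.00 ✓; ∠(ME, EZ) = 90.00° ✓; |ME| = 12.30 ✓; bearing(M→J) − bearing(M→E) = 113.0° ✓; |MJ| = 12.30 ✓; ∠(MJ, JK) = 90.00° ✓; |JK| = 23.90 ✗.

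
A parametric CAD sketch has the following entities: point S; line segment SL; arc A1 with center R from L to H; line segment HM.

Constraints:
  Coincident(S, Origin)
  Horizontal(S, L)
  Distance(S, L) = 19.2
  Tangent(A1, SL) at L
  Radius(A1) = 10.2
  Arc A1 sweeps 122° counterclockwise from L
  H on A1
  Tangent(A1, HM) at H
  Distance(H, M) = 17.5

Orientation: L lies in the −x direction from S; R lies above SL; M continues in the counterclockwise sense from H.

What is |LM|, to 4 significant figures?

30.45

On A1, L sits at bearing -90° from R; a 122° counterclockwise sweep puts H at bearing 32°, so H = R + 10.2·(cos 32°, sin 32°) = (-10.55, 15.61). The tangent condition forces RH to be normal to HM, so HM runs along (−sin 32°, cos 32°); with |HM| = 17.5, M = (-19.82, 30.45). Then |LM| = |M − L| = 30.45.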